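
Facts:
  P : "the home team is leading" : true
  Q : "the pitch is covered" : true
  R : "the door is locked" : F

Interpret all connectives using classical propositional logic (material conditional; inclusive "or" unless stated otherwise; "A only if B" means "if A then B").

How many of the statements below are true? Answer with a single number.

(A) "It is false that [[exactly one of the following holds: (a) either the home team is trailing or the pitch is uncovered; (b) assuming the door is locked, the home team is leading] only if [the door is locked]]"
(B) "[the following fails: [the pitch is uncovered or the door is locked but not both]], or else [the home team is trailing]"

(A): This is ~(((~P | ~Q) xor (R -> P)) -> R).

~P = ~T = F
~Q = ~T = F
~P | ~Q = F | F = F
R -> P = F -> T = T
(~P | ~Q) xor (R -> P) = F xor T = T
((~P | ~Q) xor (R -> P)) -> R = T -> F = F
~(((~P | ~Q) xor (R -> P)) -> R) = ~F = T
So (A) is true.

(B): Formalization: ~(~Q xor R) | ~P

~Q = ~T = F
~Q xor R = F xor F = F
~(~Q xor R) = ~F = T
~P = ~T = F
~(~Q xor R) | ~P = T | F = T
Hence (B) is true.

Count: 2.

2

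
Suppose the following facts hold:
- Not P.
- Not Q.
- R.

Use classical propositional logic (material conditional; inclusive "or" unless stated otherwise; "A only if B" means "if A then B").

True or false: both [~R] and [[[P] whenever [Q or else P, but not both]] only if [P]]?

False

In symbols: ¬R ∧ (((Q ⊕ P) → P) → P)

¬R = ¬T = F
Q ⊕ P = F ⊕ F = F
(Q ⊕ P) → P = F → F = T
((Q ⊕ P) → P) → P = T → F = F
¬R ∧ (((Q ⊕ P) → P) → P) = F ∧ F = F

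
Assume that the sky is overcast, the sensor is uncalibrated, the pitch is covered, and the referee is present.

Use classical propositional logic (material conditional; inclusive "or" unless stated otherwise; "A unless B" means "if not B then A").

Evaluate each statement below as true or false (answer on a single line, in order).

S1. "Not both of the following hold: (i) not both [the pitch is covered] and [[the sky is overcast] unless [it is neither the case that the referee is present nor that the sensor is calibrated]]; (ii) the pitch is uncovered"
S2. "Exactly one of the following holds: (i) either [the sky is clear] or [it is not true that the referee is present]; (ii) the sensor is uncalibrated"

S1 true; S2 true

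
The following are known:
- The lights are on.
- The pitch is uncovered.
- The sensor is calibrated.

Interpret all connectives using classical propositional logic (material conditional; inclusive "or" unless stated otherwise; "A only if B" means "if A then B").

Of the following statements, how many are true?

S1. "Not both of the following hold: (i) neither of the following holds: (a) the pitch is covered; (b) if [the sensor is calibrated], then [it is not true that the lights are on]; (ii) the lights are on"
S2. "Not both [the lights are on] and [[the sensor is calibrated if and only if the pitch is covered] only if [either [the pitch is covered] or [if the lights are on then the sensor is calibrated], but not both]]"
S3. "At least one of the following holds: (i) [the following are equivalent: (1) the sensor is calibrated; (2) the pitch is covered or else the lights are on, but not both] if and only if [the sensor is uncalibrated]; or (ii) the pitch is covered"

Let P = "the pitch is covered" (F), L = "the sensor is calibrated" (T), G = "the lights are on" (T).

S1: This is (P ↓ (L → ¬G)) ↑ G.

¬G = ¬T = F
L → ¬G = T → F = F
P ↓ (L → ¬G) = F ↓ F = T
(P ↓ (L → ¬G)) ↑ G = T ↑ T = F
So S1 is false.

S2: Parsed as G ↑ ((L ↔ P) → (P ⊕ (G → L)))

L ↔ P = T ↔ F = F
G → L = T → T = T
P ⊕ (G → L) = F ⊕ T = T
(L ↔ P) → (P ⊕ (G → L)) = F → T = T
G ↑ ((L ↔ P) → (P ⊕ (G → L))) = T ↑ T = F
So S2 is false.

S3: Formalization: ((L ↔ (P ⊕ G)) ↔ ¬L) ∨ P

P ⊕ G = F ⊕ T = T
L ↔ (P ⊕ G) = T ↔ T = T
¬L = ¬T = F
(L ↔ (P ⊕ G)) ↔ ¬L = T ↔ F = F
((L ↔ (P ⊕ G)) ↔ ¬L) ∨ P = F ∨ F = F
So S3 is false.

True statements: 0 (none).

0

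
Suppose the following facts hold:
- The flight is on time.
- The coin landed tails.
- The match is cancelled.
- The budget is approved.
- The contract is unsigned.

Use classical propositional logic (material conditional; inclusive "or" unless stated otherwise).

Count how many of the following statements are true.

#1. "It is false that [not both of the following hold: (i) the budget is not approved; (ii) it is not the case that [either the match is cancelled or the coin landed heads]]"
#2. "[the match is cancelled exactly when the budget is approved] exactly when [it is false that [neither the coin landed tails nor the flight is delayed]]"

Let W = "the budget is approved" (True), Q = "the match is cancelled" (True), L = "the coin landed heads" (False), S = "the flight is delayed" (False).

#1: Formalization: not (not W nand not (Q or L))

not W = not True = False
Q or L = True or False = True
not (Q or L) = not True = False
not W nand not (Q or L) = False nand False = True
not (not W nand not (Q or L)) = not True = False
So #1 is false.

#2: Formalization: (Q iff W) iff not (not L nor S)

Q iff W = True iff True = True
not L = not False = True
not L nor S = True nor False = False
not (not L nor S) = not False = True
(Q iff W) iff not (not L nor S) = True iff True = True
Thus #2 is true.

Count: 1.

1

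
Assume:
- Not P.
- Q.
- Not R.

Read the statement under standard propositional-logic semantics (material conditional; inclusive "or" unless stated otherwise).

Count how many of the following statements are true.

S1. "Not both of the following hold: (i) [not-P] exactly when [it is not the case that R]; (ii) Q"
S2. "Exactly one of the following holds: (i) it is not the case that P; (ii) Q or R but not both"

0

S1: Parsed as (~P <-> ~R) nand Q

~P = ~F = T
~R = ~F = T
~P <-> ~R = T <-> T = T
(~P <-> ~R) nand Q = T nand T = F
Thus S1 is false.

S2: This is ~P xor (Q xor R).

~P = ~F = T
Q xor R = T xor F = T
~P xor (Q xor R) = T xor T = F
Thus S2 is false.

0 of the 2 statements are true (none).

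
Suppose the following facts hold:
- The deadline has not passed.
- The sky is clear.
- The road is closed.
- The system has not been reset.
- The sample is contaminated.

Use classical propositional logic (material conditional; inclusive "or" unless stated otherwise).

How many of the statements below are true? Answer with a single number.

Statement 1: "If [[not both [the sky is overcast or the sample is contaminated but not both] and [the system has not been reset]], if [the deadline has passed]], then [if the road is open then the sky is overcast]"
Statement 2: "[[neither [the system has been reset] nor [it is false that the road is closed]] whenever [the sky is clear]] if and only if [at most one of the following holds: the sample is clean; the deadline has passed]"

2

Let P = "the deadline has passed" (False), Q = "the sky is overcast" (False), U = "the sample is contaminated" (True), S = "the system has been reset" (False), R = "the road is closed" (True).

Statement 1: Formalization: (P -> ((Q xor U) nand not S)) -> (not R -> Q)

Q xor U = False xor True = True
not S = not False = True
(Q xor U) nand not S = True nand True = False
P -> ((Q xor U) nand not S) = False -> False = True
not R = not True = False
not R -> Q = False -> False = True
(P -> ((Q xor U) nand not S)) -> (not R -> Q) = True -> True = True
So Statement 1 is true.

Statement 2: In symbols: (not Q -> (S nor not R)) iff (not U nand P)

not Q = not False = True
not R = not True = False
S nor not R = False nor False = True
not Q -> (S nor not R) = True -> True = True
not U = not True = False
not U nand P = False nand False = True
(not Q -> (S nor not R)) iff (not U nand P) = True iff True = True
So Statement 2 is true.

True statements: 2 (Statement 1, Statement 2).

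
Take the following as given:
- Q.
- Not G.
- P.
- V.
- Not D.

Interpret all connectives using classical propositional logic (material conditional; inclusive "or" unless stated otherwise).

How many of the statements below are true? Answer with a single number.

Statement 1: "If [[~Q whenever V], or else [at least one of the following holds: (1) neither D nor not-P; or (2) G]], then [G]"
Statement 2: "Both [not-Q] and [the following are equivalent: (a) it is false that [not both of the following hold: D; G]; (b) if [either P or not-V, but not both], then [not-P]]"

Statement 1: In symbols: ((V → ¬Q) ∨ ((D ↓ ¬P) ∨ G)) → G

¬Q = ¬T = F
V → ¬Q = T → F = F
¬P = ¬T = F
D ↓ ¬P = F ↓ F = T
(D ↓ ¬P) ∨ G = T ∨ F = T
(V → ¬Q) ∨ ((D ↓ ¬P) ∨ G) = F ∨ T = T
((V → ¬Q) ∨ ((D ↓ ¬P) ∨ G)) → G = T → F = F
So Statement 1 is false.

Statement 2: Parsed as ¬Q ∧ (¬(D ↑ G) ↔ ((P ⊕ ¬V) → ¬P))

¬Q = ¬T = F
D ↑ G = F ↑ F = T
¬(D ↑ G) = ¬T = F
¬V = ¬T = F
P ⊕ ¬V = T ⊕ F = T
¬P = ¬T = F
(P ⊕ ¬V) → ¬P = T → F = F
¬(D ↑ G) ↔ ((P ⊕ ¬V) → ¬P) = F ↔ F = T
¬Q ∧ (¬(D ↑ G) ↔ ((P ⊕ ¬V) → ¬P)) = F ∧ T = F
So Statement 2 is false.

0 of the 2 statements are true (none).

0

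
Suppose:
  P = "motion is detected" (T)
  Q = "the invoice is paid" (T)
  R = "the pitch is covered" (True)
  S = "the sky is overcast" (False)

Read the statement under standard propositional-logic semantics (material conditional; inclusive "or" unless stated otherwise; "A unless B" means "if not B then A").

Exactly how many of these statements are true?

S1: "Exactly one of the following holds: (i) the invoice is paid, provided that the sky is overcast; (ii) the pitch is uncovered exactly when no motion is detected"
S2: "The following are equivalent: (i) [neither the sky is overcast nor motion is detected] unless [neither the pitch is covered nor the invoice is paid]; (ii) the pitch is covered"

0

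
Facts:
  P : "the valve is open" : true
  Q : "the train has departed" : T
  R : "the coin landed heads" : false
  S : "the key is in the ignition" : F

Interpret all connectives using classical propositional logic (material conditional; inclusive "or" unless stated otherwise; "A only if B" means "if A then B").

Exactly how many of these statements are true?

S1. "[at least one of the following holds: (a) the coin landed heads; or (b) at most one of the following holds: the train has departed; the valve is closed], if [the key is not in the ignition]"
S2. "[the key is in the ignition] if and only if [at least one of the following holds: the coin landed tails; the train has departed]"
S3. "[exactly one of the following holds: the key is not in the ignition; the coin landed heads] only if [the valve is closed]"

S1: This is ~S -> (R | (Q nand ~P)).

~S = ~F = T
~P = ~T = F
Q nand ~P = T nand F = T
R | (Q nand ~P) = F | T = T
~S -> (R | (Q nand ~P)) = T -> T = T
Hence S1 is true.

S2: Formalization: S <-> (~R | Q)

~R = ~F = T
~R | Q = T | T = T
S <-> (~R | Q) = F <-> T = F
So S2 is false.

S3: Formalization: (~S xor R) -> ~P

~S = ~F = T
~S xor R = T xor F = T
~P = ~T = F
(~S xor R) -> ~P = T -> F = F
Hence S3 is false.

True statements: 1 (S1).

1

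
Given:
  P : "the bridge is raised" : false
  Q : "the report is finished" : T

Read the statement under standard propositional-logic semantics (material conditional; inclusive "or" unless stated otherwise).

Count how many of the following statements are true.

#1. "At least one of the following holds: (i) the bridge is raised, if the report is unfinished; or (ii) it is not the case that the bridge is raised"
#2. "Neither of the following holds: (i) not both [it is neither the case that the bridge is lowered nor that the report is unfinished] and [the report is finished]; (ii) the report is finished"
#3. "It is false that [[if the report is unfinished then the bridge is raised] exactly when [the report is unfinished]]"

#1: This is (not Q -> P) or not P.

not Q = not True = False
not Q -> P = False -> False = True
not P = not False = True
(not Q -> P) or not P = True or True = True
Thus #1 is true.

#2: Parsed as ((not P nor not Q) nand Q) nor Q

not P = not False = True
not Q = not True = False
not P nor not Q = True nor False = False
(not P nor not Q) nand Q = False nand True = True
((not P nor not Q) nand Q) nor Q = True nor True = False
Thus #2 is false.

#3: In symbols: not ((not Q -> P) iff not Q)

not Q = not True = False
not Q -> P = False -> False = True
not Q = not True = False
(not Q -> P) iff not Q = True iff False = False
not ((not Q -> P) iff not Q) = not False = True
Thus #3 is true.

True statements: 2 (#1, #3).

2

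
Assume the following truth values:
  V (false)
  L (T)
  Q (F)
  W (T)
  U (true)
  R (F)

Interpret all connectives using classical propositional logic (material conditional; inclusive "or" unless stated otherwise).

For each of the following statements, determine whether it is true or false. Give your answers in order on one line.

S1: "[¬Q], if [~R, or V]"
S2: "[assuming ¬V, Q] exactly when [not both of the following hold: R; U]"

S1: This is (not R or V) -> not Q.

not R = not False = True
not R or V = True or False = True
not Q = not False = True
(not R or V) -> not Q = True -> True = True
Thus S1 is true.

S2: In symbols: (not V -> Q) iff (R nand U)

not V = not False = True
not V -> Q = True -> False = False
R nand U = False nand True = True
(not V -> Q) iff (R nand U) = False iff True = False
Hence S2 is false.

S1 T; S2 F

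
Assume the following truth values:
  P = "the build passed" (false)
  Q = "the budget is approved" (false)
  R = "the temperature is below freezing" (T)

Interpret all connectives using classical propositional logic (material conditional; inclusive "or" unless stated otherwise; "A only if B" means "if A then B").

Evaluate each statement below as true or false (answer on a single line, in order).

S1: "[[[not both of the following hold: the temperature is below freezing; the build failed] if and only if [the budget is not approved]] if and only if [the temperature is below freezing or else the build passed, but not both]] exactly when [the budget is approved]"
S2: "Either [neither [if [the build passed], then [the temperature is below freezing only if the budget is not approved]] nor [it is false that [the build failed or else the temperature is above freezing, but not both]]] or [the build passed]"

S1 True / S2 False

S1: Formalization: (((R ↑ ¬P) ↔ ¬Q) ↔ (R ⊕ P)) ↔ Q

¬P = ¬F = T
R ↑ ¬P = T ↑ T = F
¬Q = ¬F = T
(R ↑ ¬P) ↔ ¬Q = F ↔ T = F
R ⊕ P = T ⊕ F = T
((R ↑ ¬P) ↔ ¬Q) ↔ (R ⊕ P) = F ↔ T = F
(((R ↑ ¬P) ↔ ¬Q) ↔ (R ⊕ P)) ↔ Q = F ↔ F = T
Hence S1 is true.

S2: This is ((P → (R → ¬Q)) ↓ ¬(¬P ⊕ ¬R)) ∨ P.

¬Q = ¬F = T
R → ¬Q = T → T = T
P → (R → ¬Q) = F → T = T
¬P = ¬F = T
¬R = ¬T = F
¬P ⊕ ¬R = T ⊕ F = T
¬(¬P ⊕ ¬R) = ¬T = F
(P → (R → ¬Q)) ↓ ¬(¬P ⊕ ¬R) = T ↓ F = F
((P → (R → ¬Q)) ↓ ¬(¬P ⊕ ¬R)) ∨ P = F ∨ F = F
Hence S2 is false.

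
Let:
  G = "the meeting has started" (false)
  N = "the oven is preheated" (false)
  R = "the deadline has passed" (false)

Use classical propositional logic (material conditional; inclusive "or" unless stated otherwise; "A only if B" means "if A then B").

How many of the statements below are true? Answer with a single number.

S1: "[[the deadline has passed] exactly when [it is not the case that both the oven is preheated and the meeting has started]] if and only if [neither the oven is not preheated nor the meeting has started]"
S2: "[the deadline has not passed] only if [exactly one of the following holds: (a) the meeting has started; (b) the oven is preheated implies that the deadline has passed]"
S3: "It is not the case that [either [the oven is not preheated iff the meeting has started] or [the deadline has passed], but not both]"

3

S1: Formalization: (R ↔ (N ↑ G)) ↔ (¬N ↓ G)

N ↑ G = F ↑ F = T
R ↔ (N ↑ G) = F ↔ T = F
¬N = ¬F = T
¬N ↓ G = T ↓ F = F
(R ↔ (N ↑ G)) ↔ (¬N ↓ G) = F ↔ F = T
So S1 is true.

S2: This is ¬R → (G ⊕ (N → R)).

¬R = ¬F = T
N → R = F → F = T
G ⊕ (N → R) = F ⊕ T = T
¬R → (G ⊕ (N → R)) = T → T = T
Thus S2 is true.

S3: Formalization: ¬((¬N ↔ G) ⊕ R)

¬N = ¬F = T
¬N ↔ G = T ↔ F = F
(¬N ↔ G) ⊕ R = F ⊕ F = F
¬((¬N ↔ G) ⊕ R) = ¬F = T
Hence S3 is true.

Count: 3.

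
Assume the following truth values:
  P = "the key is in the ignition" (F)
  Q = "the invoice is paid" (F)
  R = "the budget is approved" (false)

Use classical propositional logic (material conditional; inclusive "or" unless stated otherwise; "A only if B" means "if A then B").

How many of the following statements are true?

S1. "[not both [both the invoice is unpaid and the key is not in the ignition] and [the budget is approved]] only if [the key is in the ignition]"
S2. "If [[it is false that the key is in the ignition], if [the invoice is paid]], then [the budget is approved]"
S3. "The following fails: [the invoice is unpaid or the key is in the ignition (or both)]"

S1: Parsed as ((not Q and not P) nand R) -> P

not Q = not False = True
not P = not False = True
not Q and not P = True and True = True
(not Q and not P) nand R = True nand False = True
((not Q and not P) nand R) -> P = True -> False = False
Hence S1 is false.

S2: In symbols: (Q -> not P) -> R

not P = not False = True
Q -> not P = False -> True = True
(Q -> not P) -> R = True -> False = False
Hence S2 is false.

S3: Formalization: not (not Q or P)

not Q = not False = True
not Q or P = True or False = True
not (not Q or P) = not True = False
So S3 is false.

Count: 0.

0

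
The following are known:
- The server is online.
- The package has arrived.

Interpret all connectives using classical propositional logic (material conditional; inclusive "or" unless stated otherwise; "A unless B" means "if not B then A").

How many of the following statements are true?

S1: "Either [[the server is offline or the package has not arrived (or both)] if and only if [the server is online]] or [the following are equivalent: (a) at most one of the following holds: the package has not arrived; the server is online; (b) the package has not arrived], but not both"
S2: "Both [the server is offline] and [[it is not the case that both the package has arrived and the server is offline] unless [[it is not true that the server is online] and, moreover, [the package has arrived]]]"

0

Let P = "the server is online" (T), Q = "the package has arrived" (T).

S1: In symbols: ((~P | ~Q) <-> P) xor ((~Q nand P) <-> ~Q)

~P = ~T = F
~Q = ~T = F
~P | ~Q = F | F = F
(~P | ~Q) <-> P = F <-> T = F
~Q = ~T = F
~Q nand P = F nand T = T
~Q = ~T = F
(~Q nand P) <-> ~Q = T <-> F = F
((~P | ~Q) <-> P) xor ((~Q nand P) <-> ~Q) = F xor F = F
Hence S1 is false.

S2: In symbols: ~P & ((Q nand ~P) | (~P & Q))

~P = ~T = F
~P = ~T = F
Q nand ~P = T nand F = T
~P = ~T = F
~P & Q = F & T = F
(Q nand ~P) | (~P & Q) = T | F = T
~P & ((Q nand ~P) | (~P & Q)) = F & T = F
So S2 is false.

True statements: 0 (none).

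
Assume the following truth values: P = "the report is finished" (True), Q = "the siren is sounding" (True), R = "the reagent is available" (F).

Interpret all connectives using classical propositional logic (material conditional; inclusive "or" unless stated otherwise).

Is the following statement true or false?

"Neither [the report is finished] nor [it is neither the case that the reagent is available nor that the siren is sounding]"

This is P ↓ (R ↓ Q).

R ↓ Q = F ↓ T = F
P ↓ (R ↓ Q) = T ↓ F = F

The statement is false.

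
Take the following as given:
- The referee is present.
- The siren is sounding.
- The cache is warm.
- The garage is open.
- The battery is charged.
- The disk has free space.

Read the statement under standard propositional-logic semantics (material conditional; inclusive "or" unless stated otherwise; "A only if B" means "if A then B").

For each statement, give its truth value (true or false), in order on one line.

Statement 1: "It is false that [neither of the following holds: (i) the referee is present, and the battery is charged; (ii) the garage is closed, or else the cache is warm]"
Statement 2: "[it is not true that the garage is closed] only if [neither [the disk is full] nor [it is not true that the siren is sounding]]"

Statement 1 true; Statement 2 true

Let D = "the referee is present" (T), S = "the battery is charged" (T), N = "the garage is closed" (F), P = "the cache is warm" (T), G = "the disk is full" (F), L = "the siren is sounding" (T).

Statement 1: This is ¬((D ∧ S) ↓ (N ∨ P)).

D ∧ S = T ∧ T = T
N ∨ P = F ∨ T = T
(D ∧ S) ↓ (N ∨ P) = T ↓ T = F
¬((D ∧ S) ↓ (N ∨ P)) = ¬F = T
So Statement 1 is true.

Statement 2: Parsed as ¬N → (G ↓ ¬L)

¬N = ¬F = T
¬L = ¬T = F
G ↓ ¬L = F ↓ F = T
¬N → (G ↓ ¬L) = T → T = T
Hence Statement 2 is true.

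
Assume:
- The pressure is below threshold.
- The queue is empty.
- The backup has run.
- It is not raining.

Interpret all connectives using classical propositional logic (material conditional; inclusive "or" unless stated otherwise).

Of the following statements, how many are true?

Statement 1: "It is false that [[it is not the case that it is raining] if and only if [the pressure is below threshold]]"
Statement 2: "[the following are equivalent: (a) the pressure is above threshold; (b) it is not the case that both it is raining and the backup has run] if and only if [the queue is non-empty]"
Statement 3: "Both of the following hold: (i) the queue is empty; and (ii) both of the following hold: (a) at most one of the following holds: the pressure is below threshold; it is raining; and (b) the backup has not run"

1

Let K = "it is raining" (F), N = "the pressure is above threshold" (F), W = "the backup has run" (T), H = "the queue is empty" (T).

Statement 1: Parsed as ¬(¬K ↔ ¬N)

¬K = ¬F = T
¬N = ¬F = T
¬K ↔ ¬N = T ↔ T = T
¬(¬K ↔ ¬N) = ¬T = F
Hence Statement 1 is false.

Statement 2: In symbols: (N ↔ (K ↑ W)) ↔ ¬H

K ↑ W = F ↑ T = T
N ↔ (K ↑ W) = F ↔ T = F
¬H = ¬T = F
(N ↔ (K ↑ W)) ↔ ¬H = F ↔ F = T
Thus Statement 2 is true.

Statement 3: This is H ∧ ((¬N ↑ K) ∧ ¬W).

¬N = ¬F = T
¬N ↑ K = T ↑ F = T
¬W = ¬T = F
(¬N ↑ K) ∧ ¬W = T ∧ F = F
H ∧ ((¬N ↑ K) ∧ ¬W) = T ∧ F = F
Hence Statement 3 is false.

1 of the 3 statements is true (Statement 2).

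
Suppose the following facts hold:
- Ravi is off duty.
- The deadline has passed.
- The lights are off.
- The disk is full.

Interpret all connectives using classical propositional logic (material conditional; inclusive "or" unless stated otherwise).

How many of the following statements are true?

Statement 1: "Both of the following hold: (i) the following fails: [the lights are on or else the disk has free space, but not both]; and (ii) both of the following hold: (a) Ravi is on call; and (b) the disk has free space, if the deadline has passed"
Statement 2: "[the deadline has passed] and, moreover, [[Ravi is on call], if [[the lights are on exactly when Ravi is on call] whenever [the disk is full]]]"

0

Let R = "the lights are on" (F), S = "the disk is full" (T), P = "Ravi is on call" (F), Q = "the deadline has passed" (T).

Statement 1: Parsed as ~(R xor ~S) & (P & (Q -> ~S))

~S = ~T = F
R xor ~S = F xor F = F
~(R xor ~S) = ~F = T
~S = ~T = F
Q -> ~S = T -> F = F
P & (Q -> ~S) = F & F = F
~(R xor ~S) & (P & (Q -> ~S)) = T & F = F
Hence Statement 1 is false.

Statement 2: Parsed as Q & ((S -> (R <-> P)) -> P)

R <-> P = F <-> F = T
S -> (R <-> P) = T -> T = T
(S -> (R <-> P)) -> P = T -> F = F
Q & ((S -> (R <-> P)) -> P) = T & F = F
Hence Statement 2 is false.

True statements: 0 (none).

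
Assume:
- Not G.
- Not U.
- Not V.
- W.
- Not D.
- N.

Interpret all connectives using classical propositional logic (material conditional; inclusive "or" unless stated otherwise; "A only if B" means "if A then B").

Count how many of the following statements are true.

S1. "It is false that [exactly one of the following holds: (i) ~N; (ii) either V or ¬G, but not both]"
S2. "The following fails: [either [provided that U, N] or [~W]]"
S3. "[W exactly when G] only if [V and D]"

1

S1: In symbols: ¬(¬N ⊕ (V ⊕ ¬G))

¬N = ¬T = F
¬G = ¬F = T
V ⊕ ¬G = F ⊕ T = T
¬N ⊕ (V ⊕ ¬G) = F ⊕ T = T
¬(¬N ⊕ (V ⊕ ¬G)) = ¬T = F
So S1 is false.

S2: In symbols: ¬((U → N) ∨ ¬W)

U → N = F → T = T
¬W = ¬T = F
(U → N) ∨ ¬W = T ∨ F = T
¬((U → N) ∨ ¬W) = ¬T = F
Hence S2 is false.

S3: This is (W ↔ G) → (V ∧ D).

W ↔ G = T ↔ F = F
V ∧ D = F ∧ F = F
(W ↔ G) → (V ∧ D) = F → F = T
Thus S3 is true.

Count: 1.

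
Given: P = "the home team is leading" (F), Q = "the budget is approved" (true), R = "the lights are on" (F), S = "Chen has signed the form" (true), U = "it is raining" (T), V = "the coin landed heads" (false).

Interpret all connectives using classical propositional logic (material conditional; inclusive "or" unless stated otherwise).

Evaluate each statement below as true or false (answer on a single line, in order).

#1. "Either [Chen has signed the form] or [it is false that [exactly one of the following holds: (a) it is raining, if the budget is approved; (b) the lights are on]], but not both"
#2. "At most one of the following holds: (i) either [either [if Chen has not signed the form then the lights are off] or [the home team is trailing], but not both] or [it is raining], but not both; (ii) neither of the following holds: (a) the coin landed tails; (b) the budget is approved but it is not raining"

#1 T / #2 T

#1: This is S xor not ((Q -> U) xor R).

Q -> U = True -> True = True
(Q -> U) xor R = True xor False = True
not ((Q -> U) xor R) = not True = False
S xor not ((Q -> U) xor R) = True xor False = True
Hence #1 is true.

#2: This is (((not S -> not R) xor not P) xor U) nand (not V nor (Q and not U)).

not S = not True = False
not R = not False = True
not S -> not R = False -> True = True
not P = not False = True
(not S -> not R) xor not P = True xor True = False
((not S -> not R) xor not P) xor U = False xor True = True
not V = not False = True
not U = not True = False
Q and not U = True and False = False
not V nor (Q and not U) = True nor False = False
(((not S -> not R) xor not P) xor U) nand (not V nor (Q and not U)) = True nand False = True
Thus #2 is true.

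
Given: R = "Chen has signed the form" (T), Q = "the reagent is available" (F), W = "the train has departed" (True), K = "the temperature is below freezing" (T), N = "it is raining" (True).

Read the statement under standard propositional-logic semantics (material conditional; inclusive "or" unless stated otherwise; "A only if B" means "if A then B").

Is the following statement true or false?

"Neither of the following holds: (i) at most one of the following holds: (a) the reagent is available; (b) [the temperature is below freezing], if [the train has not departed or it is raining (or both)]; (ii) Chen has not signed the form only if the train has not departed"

false

Parsed as (Q nand ((not W or N) -> K)) nor (not R -> not W)

not W = not True = False
not W or N = False or True = True
(not W or N) -> K = True -> True = True
Q nand ((not W or N) -> K) = False nand True = True
not R = not True = False
not W = not True = False
not R -> not W = False -> False = True
(Q nand ((not W or N) -> K)) nor (not R -> not W) = True nor True = False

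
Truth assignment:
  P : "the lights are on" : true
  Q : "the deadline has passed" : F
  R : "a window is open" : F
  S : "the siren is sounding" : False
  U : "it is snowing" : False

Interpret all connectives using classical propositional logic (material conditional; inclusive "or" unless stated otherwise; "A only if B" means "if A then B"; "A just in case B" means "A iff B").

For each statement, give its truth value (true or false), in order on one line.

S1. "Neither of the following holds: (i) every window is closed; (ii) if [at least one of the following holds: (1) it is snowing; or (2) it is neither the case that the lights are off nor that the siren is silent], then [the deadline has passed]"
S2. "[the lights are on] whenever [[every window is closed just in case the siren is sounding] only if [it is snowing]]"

S1 false, S2 true

S1: Formalization: not R nor ((U or (not P nor not S)) -> Q)

not R = not False = True
not P = not True = False
not S = not False = True
not P nor not S = False nor True = False
U or (not P nor not S) = False or False = False
(U or (not P nor not S)) -> Q = False -> False = True
not R nor ((U or (not P nor not S)) -> Q) = True nor True = False
Hence S1 is false.

S2: This is ((not R iff S) -> U) -> P.

not R = not False = True
not R iff S = True iff False = False
(not R iff S) -> U = False -> False = True
((not R iff S) -> U) -> P = True -> True = True
Thus S2 is true.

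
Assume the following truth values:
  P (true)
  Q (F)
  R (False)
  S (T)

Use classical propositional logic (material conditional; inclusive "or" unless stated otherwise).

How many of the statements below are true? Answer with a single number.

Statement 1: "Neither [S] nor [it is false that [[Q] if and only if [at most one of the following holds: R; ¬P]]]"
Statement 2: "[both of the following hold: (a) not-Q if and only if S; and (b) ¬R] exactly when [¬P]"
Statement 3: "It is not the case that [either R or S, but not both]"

0

Statement 1: In symbols: S nor not (Q iff (R nand not P))

not P = not True = False
R nand not P = False nand False = True
Q iff (R nand not P) = False iff True = False
not (Q iff (R nand not P)) = not False = True
S nor not (Q iff (R nand not P)) = True nor True = False
Thus Statement 1 is false.

Statement 2: This is ((not Q iff S) and not R) iff not P.

not Q = not False = True
not Q iff S = True iff True = True
not R = not False = True
(not Q iff S) and not R = True and True = True
not P = not True = False
((not Q iff S) and not R) iff not P = True iff False = False
Thus Statement 2 is false.

Statement 3: This is not (R xor S).

R xor S = False xor True = True
not (R xor S) = not True = False
Hence Statement 3 is false.

True statements: 0 (none).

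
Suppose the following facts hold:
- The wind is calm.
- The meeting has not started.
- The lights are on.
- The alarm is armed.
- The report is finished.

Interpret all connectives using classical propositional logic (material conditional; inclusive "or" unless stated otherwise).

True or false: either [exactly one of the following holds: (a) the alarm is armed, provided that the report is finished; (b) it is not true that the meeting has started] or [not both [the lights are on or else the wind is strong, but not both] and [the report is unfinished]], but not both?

Let U = "the report is finished" (T), S = "the alarm is armed" (T), Q = "the meeting has started" (F), R = "the lights are on" (T), P = "the wind is strong" (F).
Formalization: ((U → S) ⊕ ¬Q) ⊕ ((R ⊕ P) ↑ ¬U)

U → S = T → T = T
¬Q = ¬F = T
(U → S) ⊕ ¬Q = T ⊕ T = F
R ⊕ P = T ⊕ F = T
¬U = ¬T = F
(R ⊕ P) ↑ ¬U = T ↑ F = T
((U → S) ⊕ ¬Q) ⊕ ((R ⊕ P) ↑ ¬U) = F ⊕ T = T

true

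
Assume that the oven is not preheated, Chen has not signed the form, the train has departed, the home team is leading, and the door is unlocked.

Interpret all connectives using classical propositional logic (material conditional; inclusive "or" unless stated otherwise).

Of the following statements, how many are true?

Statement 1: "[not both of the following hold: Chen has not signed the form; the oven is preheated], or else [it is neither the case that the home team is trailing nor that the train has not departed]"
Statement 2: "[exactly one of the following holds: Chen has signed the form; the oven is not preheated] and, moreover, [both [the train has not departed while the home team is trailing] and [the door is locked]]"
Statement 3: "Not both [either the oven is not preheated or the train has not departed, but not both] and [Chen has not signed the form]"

Let R = "Chen has signed the form" (False), W = "the oven is preheated" (False), S = "the home team is leading" (True), H = "the train has departed" (True), G = "the door is locked" (False).

Statement 1: In symbols: (not R nand W) or (not S nor not H)

not R = not False = True
not R nand W = True nand False = True
not S = not True = False
not H = not True = False
not S nor not H = False nor False = True
(not R nand W) or (not S nor not H) = True or True = True
So Statement 1 is true.

Statement 2: Formalization: (R xor not W) and ((not H and not S) and G)

not W = not False = True
R xor not W = False xor True = True
not H = not True = False
not S = not True = False
not H and not S = False and False = False
(not H and not S) and G = False and False = False
(R xor not W) and ((not H and not S) and G) = True and False = False
So Statement 2 is false.

Statement 3: Formalization: (not W xor not H) nand not R

not W = not False = True
not H = not True = False
not W xor not H = True xor False = True
not R = not False = True
(not W xor not H) nand not R = True nand True = False
So Statement 3 is false.

1 of the 3 statements is true.

1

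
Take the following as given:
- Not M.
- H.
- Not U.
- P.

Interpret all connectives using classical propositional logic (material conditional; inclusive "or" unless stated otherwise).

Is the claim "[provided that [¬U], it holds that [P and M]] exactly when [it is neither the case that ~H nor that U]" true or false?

False.

This is (~U -> (P & M)) <-> (~H nor U).

~U = ~F = T
P & M = T & F = F
~U -> (P & M) = T -> F = F
~H = ~T = F
~H nor U = F nor F = T
(~U -> (P & M)) <-> (~H nor U) = F <-> T = F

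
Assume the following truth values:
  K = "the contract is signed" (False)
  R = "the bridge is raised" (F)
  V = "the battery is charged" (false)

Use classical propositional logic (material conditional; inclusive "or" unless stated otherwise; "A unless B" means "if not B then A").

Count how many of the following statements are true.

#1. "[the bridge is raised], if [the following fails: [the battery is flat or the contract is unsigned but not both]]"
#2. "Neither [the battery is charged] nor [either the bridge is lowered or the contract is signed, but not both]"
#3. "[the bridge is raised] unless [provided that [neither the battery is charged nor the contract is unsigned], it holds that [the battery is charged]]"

#1: This is ¬(¬V ⊕ ¬K) → R.

¬V = ¬F = T
¬K = ¬F = T
¬V ⊕ ¬K = T ⊕ T = F
¬(¬V ⊕ ¬K) = ¬F = T
¬(¬V ⊕ ¬K) → R = T → F = F
Thus #1 is false.

#2: Parsed as V ↓ (¬R ⊕ K)

¬R = ¬F = T
¬R ⊕ K = T ⊕ F = T
V ↓ (¬R ⊕ K) = F ↓ T = F
Thus #2 is false.

#3: In symbols: R ∨ ((V ↓ ¬K) → V)

¬K = ¬F = T
V ↓ ¬K = F ↓ T = F
(V ↓ ¬K) → V = F → F = T
R ∨ ((V ↓ ¬K) → V) = F ∨ T = T
Thus #3 is true.

Count: 1.

1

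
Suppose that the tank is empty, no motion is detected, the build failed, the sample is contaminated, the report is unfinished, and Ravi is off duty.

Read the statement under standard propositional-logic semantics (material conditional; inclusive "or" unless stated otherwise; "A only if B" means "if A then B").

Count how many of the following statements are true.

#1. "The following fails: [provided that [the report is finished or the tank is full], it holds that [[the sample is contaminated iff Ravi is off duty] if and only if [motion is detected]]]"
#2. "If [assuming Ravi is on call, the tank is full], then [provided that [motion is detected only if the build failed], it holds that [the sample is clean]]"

0

Let P = "the report is finished" (F), L = "the tank is full" (F), R = "the sample is contaminated" (T), W = "Ravi is on call" (F), G = "motion is detected" (F), V = "the build passed" (F).

#1: This is ¬((P ∨ L) → ((R ↔ ¬W) ↔ G)).

P ∨ L = F ∨ F = F
¬W = ¬F = T
R ↔ ¬W = T ↔ T = T
(R ↔ ¬W) ↔ G = T ↔ F = F
(P ∨ L) → ((R ↔ ¬W) ↔ G) = F → F = T
¬((P ∨ L) → ((R ↔ ¬W) ↔ G)) = ¬T = F
Hence #1 is false.

#2: This is (W → L) → ((G → ¬V) → ¬R).

W → L = F → F = T
¬V = ¬F = T
G → ¬V = F → T = T
¬R = ¬T = F
(G → ¬V) → ¬R = T → F = F
(W → L) → ((G → ¬V) → ¬R) = T → F = F
So #2 is false.

True statements: 0 (none).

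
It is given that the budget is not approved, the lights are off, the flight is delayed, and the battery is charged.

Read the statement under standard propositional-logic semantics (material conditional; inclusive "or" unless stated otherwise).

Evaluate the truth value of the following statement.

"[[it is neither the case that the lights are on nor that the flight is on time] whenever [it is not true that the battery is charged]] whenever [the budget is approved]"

Let W = "the budget is approved" (F), Q = "the battery is charged" (T), K = "the lights are on" (F), U = "the flight is delayed" (T).
Parsed as W -> (~Q -> (K nor ~U))

~Q = ~T = F
~U = ~T = F
K nor ~U = F nor F = T
~Q -> (K nor ~U) = F -> T = T
W -> (~Q -> (K nor ~U)) = F -> T = T

True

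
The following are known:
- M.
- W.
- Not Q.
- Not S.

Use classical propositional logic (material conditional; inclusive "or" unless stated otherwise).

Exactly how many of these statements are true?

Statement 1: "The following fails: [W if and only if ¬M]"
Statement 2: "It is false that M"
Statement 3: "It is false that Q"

2

Statement 1: Parsed as ~(W <-> ~M)

~M = ~T = F
W <-> ~M = T <-> F = F
~(W <-> ~M) = ~F = T
So Statement 1 is true.

Statement 2: This is ~M.

~M = ~T = F
So Statement 2 is false.

Statement 3: This is ~Q.

~Q = ~F = T
Thus Statement 3 is true.

2 of the 3 statements are true (Statement 1, Statement 3).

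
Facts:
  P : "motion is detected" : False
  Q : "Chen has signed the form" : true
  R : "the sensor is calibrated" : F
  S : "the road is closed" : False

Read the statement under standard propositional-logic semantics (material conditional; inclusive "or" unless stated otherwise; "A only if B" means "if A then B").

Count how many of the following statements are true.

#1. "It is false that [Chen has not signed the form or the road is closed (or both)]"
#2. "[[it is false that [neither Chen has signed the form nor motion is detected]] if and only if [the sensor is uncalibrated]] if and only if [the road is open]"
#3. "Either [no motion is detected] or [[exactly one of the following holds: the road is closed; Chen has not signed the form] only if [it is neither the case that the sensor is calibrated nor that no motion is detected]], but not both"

#1: This is not (not Q or S).

not Q = not True = False
not Q or S = False or False = False
not (not Q or S) = not False = True
Thus #1 is true.

#2: In symbols: (not (Q nor P) iff not R) iff not S

Q nor P = True nor False = False
not (Q nor P) = not False = True
not R = not False = True
not (Q nor P) iff not R = True iff True = True
not S = not False = True
(not (Q nor P) iff not R) iff not S = True iff True = True
Thus #2 is true.

#3: In symbols: not P xor ((S xor not Q) -> (R nor not P))

not P = not False = True
not Q = not True = False
S xor not Q = False xor False = False
not P = not False = True
R nor not P = False nor True = False
(S xor not Q) -> (R nor not P) = False -> False = True
not P xor ((S xor not Q) -> (R nor not P)) = True xor True = False
Hence #3 is false.

2 of the 3 statements are true.

2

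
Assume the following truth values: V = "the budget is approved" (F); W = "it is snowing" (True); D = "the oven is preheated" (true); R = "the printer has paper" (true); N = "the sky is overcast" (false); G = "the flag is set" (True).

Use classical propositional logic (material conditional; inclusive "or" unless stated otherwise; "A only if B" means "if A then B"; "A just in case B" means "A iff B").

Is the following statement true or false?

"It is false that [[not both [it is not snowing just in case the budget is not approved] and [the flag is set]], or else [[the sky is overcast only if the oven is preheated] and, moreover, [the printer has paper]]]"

false

Values: W=T, V=F, G=T, N=F, D=T, R=T.
In symbols: ~(((~W <-> ~V) nand G) | ((N -> D) & R))

~W = ~T = F
~V = ~F = T
~W <-> ~V = F <-> T = F
(~W <-> ~V) nand G = F nand T = T
N -> D = F -> T = T
(N -> D) & R = T & T = T
((~W <-> ~V) nand G) | ((N -> D) & R) = T | T = T
~(((~W <-> ~V) nand G) | ((N -> D) & R)) = ~T = F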